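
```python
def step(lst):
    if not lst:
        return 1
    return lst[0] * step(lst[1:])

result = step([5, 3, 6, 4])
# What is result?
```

Product over [5, 3, 6, 4] = 5 * 3 * 6 * 4 = 360

Answer: 360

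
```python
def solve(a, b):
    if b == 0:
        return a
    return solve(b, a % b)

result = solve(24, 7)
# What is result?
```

solve(24, 7) -> solve(7, 3) -> solve(3, 1) -> solve(1, 0) -> 1

Answer: 1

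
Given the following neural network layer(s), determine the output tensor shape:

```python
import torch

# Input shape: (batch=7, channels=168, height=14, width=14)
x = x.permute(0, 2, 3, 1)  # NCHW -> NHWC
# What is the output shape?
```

Input: (7, 168, 14, 14) -> Output: (7, 14, 14, 168)

Answer: (7, 14, 14, 168)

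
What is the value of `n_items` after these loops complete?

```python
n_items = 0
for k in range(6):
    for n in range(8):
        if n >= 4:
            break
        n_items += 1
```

Inner breaks at 4, outer runs 6 times
`n_items` takes the values: 0 → 1 → 2 → 3 → 4 → 5 → 6 → 7 → 8 → 9 → 10 → 11 → 12 → 13 → 14 → 15 → 16 → 17 → 18 → 19 → 20 → 21 → 22 → 23 → 24

Answer: 24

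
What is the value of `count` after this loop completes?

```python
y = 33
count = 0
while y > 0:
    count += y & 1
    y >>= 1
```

Count set bits in 33 (binary: 0b100001)
`count` takes the values: 0 → 1 → 2

Answer: 2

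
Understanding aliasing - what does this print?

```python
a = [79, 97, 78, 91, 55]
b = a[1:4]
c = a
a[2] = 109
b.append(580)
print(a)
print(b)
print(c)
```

Key concept: slice vs alias.
Step by step:
`a = [79, 97, 78, 91, 55]` → a = [79, 97, 78, 91, 55]
`b = a[1:4]` → b = [97, 78, 91]
`c = a` → c = [79, 97, 78, 91, 55] (same object as a)
`a[2] = 109` → a = [79, 97, 109, 91, 55] (same object as c); c = [79, 97, 109, 91, 55] (same object as a)
`b.append(580)` → b = [97, 78, 91, 580]
`print(a)` → prints [79, 97, 109, 91, 55]
`print(b)` → prints [97, 78, 91, 580]
`print(c)` → prints [79, 97, 109, 91, 55]

Answer:
[79, 97, 109, 91, 55]
[97, 78, 91, 580]
[79, 97, 109, 91, 55]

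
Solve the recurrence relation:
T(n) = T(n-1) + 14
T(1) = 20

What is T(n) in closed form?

Unrolling: T(n) = T(1) + 14·(n-1) = 20 + 14(n-1) = 14n + 6.

Answer: T(n) = 14n + 6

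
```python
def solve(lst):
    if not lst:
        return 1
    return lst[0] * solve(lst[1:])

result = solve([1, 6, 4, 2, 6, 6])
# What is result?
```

Product over [1, 6, 4, 2, 6, 6] = 1 * 6 * 4 * 2 * 6 * 6 = 1728

Answer: 1728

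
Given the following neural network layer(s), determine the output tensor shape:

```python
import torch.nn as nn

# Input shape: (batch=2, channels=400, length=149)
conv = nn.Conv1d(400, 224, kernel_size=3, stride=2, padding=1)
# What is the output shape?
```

Input: (2, 400, 149) -> Output: (2, 224, 75)

Answer: (2, 224, 75)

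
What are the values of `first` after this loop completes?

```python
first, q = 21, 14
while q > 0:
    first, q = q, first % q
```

GCD of 21 and 14
`first` takes the values: 21 → 14 → 7

Answer: 7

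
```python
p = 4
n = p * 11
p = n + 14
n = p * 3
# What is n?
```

Trace:
`p = 4` → p = 4
`n = p * 11` → n = 44
`p = n + 14` → p = 58
`n = p * 3` → n = 174
So n = 174

Answer: 174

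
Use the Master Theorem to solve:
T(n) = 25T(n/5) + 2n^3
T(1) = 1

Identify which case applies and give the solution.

a=25, b=5, f(n)=2n^3. log_5(25) = 2. Since c=3 > 2 and the regularity condition holds (25(n/5)^3 = (25/5^3)n^3 with 25/5^3 < 1), Case 3 applies: T(n) = Θ(f(n)) = O(n^3).

Answer: O(n^3) - Case 3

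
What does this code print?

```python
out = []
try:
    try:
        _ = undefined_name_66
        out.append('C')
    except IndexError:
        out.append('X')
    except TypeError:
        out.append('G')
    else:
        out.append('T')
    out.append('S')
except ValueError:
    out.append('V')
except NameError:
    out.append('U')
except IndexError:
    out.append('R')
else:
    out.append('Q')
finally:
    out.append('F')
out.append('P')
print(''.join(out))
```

Execution trace: 'U' (except NameError) → 'F' (finally) → 'P' (after the try/except). Output: UFP

Answer: UFP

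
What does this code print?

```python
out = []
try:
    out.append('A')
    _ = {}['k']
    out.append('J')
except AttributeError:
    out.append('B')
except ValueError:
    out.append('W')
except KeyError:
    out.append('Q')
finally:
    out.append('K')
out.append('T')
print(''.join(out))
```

Execution trace: 'A' (try body) → 'Q' (except KeyError) → 'K' (finally) → 'T' (after the try/except). Output: AQKT

Answer: AQKT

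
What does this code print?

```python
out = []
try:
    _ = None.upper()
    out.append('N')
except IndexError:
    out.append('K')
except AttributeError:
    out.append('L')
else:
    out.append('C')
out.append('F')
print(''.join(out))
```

Execution trace: 'L' (except AttributeError) → 'F' (after the try/except). Output: LF

Answer: LF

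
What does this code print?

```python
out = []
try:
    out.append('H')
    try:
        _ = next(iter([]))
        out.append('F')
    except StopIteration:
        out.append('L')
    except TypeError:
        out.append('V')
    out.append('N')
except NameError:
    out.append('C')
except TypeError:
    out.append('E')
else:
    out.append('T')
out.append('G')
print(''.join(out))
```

Execution trace: 'H' (try body) → 'L' (inner except StopIteration) → 'N' (try body, no exception) → 'T' (else) → 'G' (after the try/except). Output: HLNTG

Answer: HLNTG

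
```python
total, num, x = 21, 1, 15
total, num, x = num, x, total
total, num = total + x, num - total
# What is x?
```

Trace:
`total, num, x = 21, 1, 15` → total = 21; num = 1; x = 15
`total, num, x = num, x, total` → total = 1; num = 15; x = 21
`total, num = total + x, num - total` → total = 22; num = 14
So x = 21

Answer: 21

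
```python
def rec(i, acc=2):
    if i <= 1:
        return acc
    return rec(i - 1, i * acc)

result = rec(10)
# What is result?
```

Accumulator trace (n, acc): (10, 2) -> (9, 20) -> (8, 180) -> (7, 1440) -> (6, 10080) -> (5, 60480) -> (4, 302400) -> (3, 1209600) -> (2, 3628800) -> (1, 7257600) -> return 7257600

Answer: 7257600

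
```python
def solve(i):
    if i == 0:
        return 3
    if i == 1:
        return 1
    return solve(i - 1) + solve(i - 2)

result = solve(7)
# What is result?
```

Build up from base cases: solve(0)=3, solve(1)=1, solve(2)=4, solve(3)=5, solve(4)=9, solve(5)=14, solve(6)=23, ..., solve(7)=37

Answer: 37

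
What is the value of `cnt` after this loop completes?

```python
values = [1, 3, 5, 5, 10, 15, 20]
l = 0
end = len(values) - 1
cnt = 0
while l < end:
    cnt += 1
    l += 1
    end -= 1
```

Iterations until pointers meet (list length 7)
`cnt` takes the values: 0 → 1 → 2 → 3

Answer: 3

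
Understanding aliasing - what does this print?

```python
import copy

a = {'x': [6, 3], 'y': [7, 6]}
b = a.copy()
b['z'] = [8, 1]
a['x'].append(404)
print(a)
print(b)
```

Key concept: shallow copy of dict with mutable values.
Step by step:
`a = {'x': [6, 3], 'y': [7, 6]}` → a = {'x': [6, 3], 'y': [7, 6]}
`b = a.copy()` → b = {'x': [6, 3], 'y': [7, 6]}
`b['z'] = [8, 1]` → b = {'x': [6, 3], 'y': [7, 6], 'z': [8, 1]}
`a['x'].append(404)` → a = {'x': [6, 3, 404], 'y': [7, 6]}; b = {'x': [6, 3, 404], 'y': [7, 6], 'z': [8, 1]}
`print(a)` → prints {'x': [6, 3, 404], 'y': [7, 6]}
`print(b)` → prints {'x': [6, 3, 404], 'y': [7, 6], 'z': [8, 1]}

Answer:
{'x': [6, 3, 404], 'y': [7, 6]}
{'x': [6, 3, 404], 'y': [7, 6], 'z': [8, 1]}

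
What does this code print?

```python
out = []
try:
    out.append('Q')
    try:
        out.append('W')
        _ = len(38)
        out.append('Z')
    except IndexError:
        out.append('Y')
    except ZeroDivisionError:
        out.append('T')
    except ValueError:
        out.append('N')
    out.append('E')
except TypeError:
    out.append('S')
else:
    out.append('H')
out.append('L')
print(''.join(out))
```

Execution trace: 'Q' (try body) → 'W' (inner try body) → 'S' (except TypeError) → 'L' (after the try/except). Output: QWSL

Answer: QWSL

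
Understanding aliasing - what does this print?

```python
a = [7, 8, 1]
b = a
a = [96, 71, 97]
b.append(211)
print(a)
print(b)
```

Key concept: rebinding vs mutation: a is rebound to a new list, b still points at the original.
Step by step:
`a = [7, 8, 1]` → a = [7, 8, 1]
`b = a` → b = [7, 8, 1] (same object as a)
`a = [96, 71, 97]` → a = [96, 71, 97]
`b.append(211)` → b = [7, 8, 1, 211]
`print(a)` → prints [96, 71, 97]
`print(b)` → prints [7, 8, 1, 211]

Answer:
[96, 71, 97]
[7, 8, 1, 211]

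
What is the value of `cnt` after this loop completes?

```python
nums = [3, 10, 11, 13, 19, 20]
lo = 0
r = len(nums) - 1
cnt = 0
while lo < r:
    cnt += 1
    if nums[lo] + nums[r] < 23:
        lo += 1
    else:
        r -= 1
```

Steps to find pair summing to 23
`cnt` takes the values: 0 → 1 → 2 → 3 → 4 → 5

Answer: 5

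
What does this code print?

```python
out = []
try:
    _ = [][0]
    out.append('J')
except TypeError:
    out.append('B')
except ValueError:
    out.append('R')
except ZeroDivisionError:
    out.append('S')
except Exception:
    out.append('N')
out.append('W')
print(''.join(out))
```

Execution trace: 'N' (except Exception) → 'W' (after the try/except). Output: NW

Answer: NW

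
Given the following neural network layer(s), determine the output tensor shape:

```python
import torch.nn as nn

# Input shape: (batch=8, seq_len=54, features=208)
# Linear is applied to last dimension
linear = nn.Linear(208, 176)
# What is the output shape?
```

Input: (8, 54, 208) -> Output: (8, 54, 176)

Answer: (8, 54, 176)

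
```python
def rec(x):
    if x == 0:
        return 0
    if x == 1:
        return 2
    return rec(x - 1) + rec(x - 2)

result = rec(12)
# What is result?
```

Build up from base cases: rec(0)=0, rec(1)=2, rec(2)=2, rec(3)=4, rec(4)=6, rec(5)=10, rec(6)=16, ..., rec(12)=288

Answer: 288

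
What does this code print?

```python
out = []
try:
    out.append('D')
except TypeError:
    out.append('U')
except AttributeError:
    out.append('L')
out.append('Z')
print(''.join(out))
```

Execution trace: 'D' (try body, no exception) → 'Z' (after the try/except). Output: DZ

Answer: DZ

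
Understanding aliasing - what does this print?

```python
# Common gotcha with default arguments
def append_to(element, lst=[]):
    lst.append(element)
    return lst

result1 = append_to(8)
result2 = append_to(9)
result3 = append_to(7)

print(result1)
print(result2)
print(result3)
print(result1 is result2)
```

Key concept: mutable default argument gotcha.
Step by step:
`result1 = append_to(8)` → result1 = [8]
`result2 = append_to(9)` → result1 = [8, 9] (same object as result2); result2 = [8, 9] (same object as result1)
`result3 = append_to(7)` → result1 = [8, 9, 7] (same object as result2, result3); result2 = [8, 9, 7] (same object as result1, result3); result3 = [8, 9, 7] (same object as result1, result2)
`print(result1)` → prints [8, 9, 7]
`print(result2)` → prints [8, 9, 7]
`print(result3)` → prints [8, 9, 7]
`print(result1 is result2)` → prints True

Answer:
[8, 9, 7]
[8, 9, 7]
[8, 9, 7]
True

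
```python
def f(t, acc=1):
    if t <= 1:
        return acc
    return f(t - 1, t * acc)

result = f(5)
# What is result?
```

Accumulator trace (n, acc): (5, 1) -> (4, 5) -> (3, 20) -> (2, 60) -> (1, 120) -> return 120

Answer: 120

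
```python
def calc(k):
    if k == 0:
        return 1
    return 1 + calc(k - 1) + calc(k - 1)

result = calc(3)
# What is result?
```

calc(k) = 1 + 2·calc(k-1), calc(0)=1. Closed form: (1+1)·2^3 - 1 = 15.

Answer: 15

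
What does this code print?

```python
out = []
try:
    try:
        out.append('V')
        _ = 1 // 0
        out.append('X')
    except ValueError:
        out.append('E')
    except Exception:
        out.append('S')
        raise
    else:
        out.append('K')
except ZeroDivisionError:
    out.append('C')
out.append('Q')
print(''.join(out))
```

Execution trace: 'V' (inner try body) → 'S' (inner except Exception) → 'C' (outer except ZeroDivisionError) → 'Q' (after the try/except). Output: VSCQ

Answer: VSCQ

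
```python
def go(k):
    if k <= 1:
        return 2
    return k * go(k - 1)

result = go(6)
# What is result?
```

go(6) = 6 * 5 * 4 * 3 * 2 * 2 = 1440

Answer: 1440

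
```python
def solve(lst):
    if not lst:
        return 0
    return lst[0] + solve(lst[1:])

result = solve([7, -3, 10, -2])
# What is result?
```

7 + (-3) + 10 + (-2) + 0 = 12

Answer: 12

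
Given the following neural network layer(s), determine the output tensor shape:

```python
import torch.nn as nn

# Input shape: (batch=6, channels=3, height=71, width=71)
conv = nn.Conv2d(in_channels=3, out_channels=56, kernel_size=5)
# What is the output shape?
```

Input: (6, 3, 71, 71) -> Output: (6, 56, 67, 67)

Answer: (6, 56, 67, 67)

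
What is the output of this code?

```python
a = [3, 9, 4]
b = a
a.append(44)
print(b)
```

Key concept: basic list aliasing.
Step by step:
`a = [3, 9, 4]` → a = [3, 9, 4]
`b = a` → b = [3, 9, 4] (same object as a)
`a.append(44)` → a = [3, 9, 4, 44] (same object as b); b = [3, 9, 4, 44] (same object as a)
`print(b)` → prints [3, 9, 4, 44]

Answer: [3, 9, 4, 44]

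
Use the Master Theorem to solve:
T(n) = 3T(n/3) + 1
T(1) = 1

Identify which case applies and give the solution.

a=3, b=3, f(n)=1. log_3(3) = 1. Since c=0 < 1, Case 1 applies: T(n) = Θ(n^log_b(a)) = O(n).

Answer: O(n) - Case 1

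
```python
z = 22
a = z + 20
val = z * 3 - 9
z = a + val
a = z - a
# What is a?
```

Trace:
`z = 22` → z = 22
`a = z + 20` → a = 42
`val = z * 3 - 9` → val = 57
`z = a + val` → z = 99
`a = z - a` → a = 57
So a = 57

Answer: 57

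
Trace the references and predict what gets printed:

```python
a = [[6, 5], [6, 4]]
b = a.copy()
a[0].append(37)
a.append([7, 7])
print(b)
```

Key concept: shallow copy with nested lists.
Step by step:
`a = [[6, 5], [6, 4]]` → a = [[6, 5], [6, 4]]
`b = a.copy()` → b = [[6, 5], [6, 4]]
`a[0].append(37)` → a = [[6, 5, 37], [6, 4]]; b = [[6, 5, 37], [6, 4]]
`a.append([7, 7])` → a = [[6, 5, 37], [6, 4], [7, 7]]
`print(b)` → prints [[6, 5, 37], [6, 4]]

Answer: [[6, 5, 37], [6, 4]]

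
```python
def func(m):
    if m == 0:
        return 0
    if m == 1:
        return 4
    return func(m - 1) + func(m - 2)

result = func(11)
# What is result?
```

Build up from base cases: func(0)=0, func(1)=4, func(2)=4, func(3)=8, func(4)=12, func(5)=20, func(6)=32, ..., func(11)=356

Answer: 356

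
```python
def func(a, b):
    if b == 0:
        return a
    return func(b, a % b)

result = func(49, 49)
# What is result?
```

func(49, 49) -> func(49, 0) -> 49

Answer: 49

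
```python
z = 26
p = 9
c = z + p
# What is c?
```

Trace:
`z = 26` → z = 26
`p = 9` → p = 9
`c = z + p` → c = 35
So c = 35

Answer: 35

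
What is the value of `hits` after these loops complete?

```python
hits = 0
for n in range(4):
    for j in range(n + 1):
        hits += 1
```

Triangle: 1 + 2 + ... + 4
`hits` takes the values: 0 → 1 → 2 → 3 → 4 → 5 → 6 → 7 → 8 → 9 → 10

Answer: 10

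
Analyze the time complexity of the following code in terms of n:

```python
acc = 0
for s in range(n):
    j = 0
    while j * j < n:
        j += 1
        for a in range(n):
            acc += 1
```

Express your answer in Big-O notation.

Each loop level contributes: n × √n × n. Multiplying the contributions gives O(n^2√n).

Answer: O(n^2√n)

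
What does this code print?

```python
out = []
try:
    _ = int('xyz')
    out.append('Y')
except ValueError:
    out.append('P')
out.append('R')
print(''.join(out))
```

Execution trace: 'P' (except ValueError) → 'R' (after the try/except). Output: PR

Answer: PR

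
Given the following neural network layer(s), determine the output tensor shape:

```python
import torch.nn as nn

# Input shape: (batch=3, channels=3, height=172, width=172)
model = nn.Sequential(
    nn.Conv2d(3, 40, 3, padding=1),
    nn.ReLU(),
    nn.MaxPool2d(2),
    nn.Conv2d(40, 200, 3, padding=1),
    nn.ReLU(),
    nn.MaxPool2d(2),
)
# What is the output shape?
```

Input: (3, 3, 172, 172) -> after first Conv2d: (3, 40, 172, 172) -> after first MaxPool2d: (3, 40, 86, 86) -> after second Conv2d: (3, 200, 86, 86) -> Output: (3, 200, 43, 43)

Answer: (3, 200, 43, 43)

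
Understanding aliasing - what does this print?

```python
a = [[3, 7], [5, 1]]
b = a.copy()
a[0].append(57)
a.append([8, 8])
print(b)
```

Key concept: shallow copy with nested lists.
Step by step:
`a = [[3, 7], [5, 1]]` → a = [[3, 7], [5, 1]]
`b = a.copy()` → b = [[3, 7], [5, 1]]
`a[0].append(57)` → a = [[3, 7, 57], [5, 1]]; b = [[3, 7, 57], [5, 1]]
`a.append([8, 8])` → a = [[3, 7, 57], [5, 1], [8, 8]]
`print(b)` → prints [[3, 7, 57], [5, 1]]

Answer: [[3, 7, 57], [5, 1]]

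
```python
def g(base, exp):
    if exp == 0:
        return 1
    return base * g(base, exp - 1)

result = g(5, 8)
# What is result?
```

g(5, 8) = 5 * 5 * 5 * 5 * 5 * 5 * 5 * 5 = 390625

Answer: 390625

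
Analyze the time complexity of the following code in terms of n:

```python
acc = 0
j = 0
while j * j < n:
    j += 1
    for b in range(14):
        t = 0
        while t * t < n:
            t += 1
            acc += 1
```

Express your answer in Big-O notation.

Each loop level contributes: √n × 1 × √n. Multiplying the contributions gives O(n).

Answer: O(n)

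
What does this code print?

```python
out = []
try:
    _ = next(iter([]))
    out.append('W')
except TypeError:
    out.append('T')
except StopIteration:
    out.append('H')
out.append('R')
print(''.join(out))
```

Execution trace: 'H' (except StopIteration) → 'R' (after the try/except). Output: HR

Answer: HR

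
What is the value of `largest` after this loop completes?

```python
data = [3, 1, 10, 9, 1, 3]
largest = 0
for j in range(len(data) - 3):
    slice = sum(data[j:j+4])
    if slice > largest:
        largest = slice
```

Max sum of 4-element window in [3, 1, 10, 9, 1, 3]
`largest` takes the values: 0 → 23

Answer: 23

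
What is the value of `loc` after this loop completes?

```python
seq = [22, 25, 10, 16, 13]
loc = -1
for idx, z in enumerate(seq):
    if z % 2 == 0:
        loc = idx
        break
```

First even number index in [22, 25, 10, 16, 13]
`loc` takes the values: -1 → 0

Answer: 0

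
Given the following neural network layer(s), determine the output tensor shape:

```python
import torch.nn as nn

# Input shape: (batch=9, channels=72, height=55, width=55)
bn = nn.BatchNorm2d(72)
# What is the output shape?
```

Input: (9, 72, 55, 55) -> Output: (9, 72, 55, 55)

Answer: (9, 72, 55, 55)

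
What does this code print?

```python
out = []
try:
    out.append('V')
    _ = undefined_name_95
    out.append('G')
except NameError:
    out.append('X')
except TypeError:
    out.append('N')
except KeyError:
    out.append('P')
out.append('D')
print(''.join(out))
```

Execution trace: 'V' (try body) → 'X' (except NameError) → 'D' (after the try/except). Output: VXD

Answer: VXD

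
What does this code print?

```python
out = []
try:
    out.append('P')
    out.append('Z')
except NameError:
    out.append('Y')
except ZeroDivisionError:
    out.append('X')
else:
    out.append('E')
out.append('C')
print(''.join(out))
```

Execution trace: 'P' (try body) → 'Z' (try body, no exception) → 'E' (else) → 'C' (after the try/except). Output: PZEC

Answer: PZEC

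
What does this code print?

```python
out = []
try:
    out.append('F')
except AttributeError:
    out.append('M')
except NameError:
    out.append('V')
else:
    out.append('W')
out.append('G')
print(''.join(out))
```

Execution trace: 'F' (try body, no exception) → 'W' (else) → 'G' (after the try/except). Output: FWG

Answer: FWG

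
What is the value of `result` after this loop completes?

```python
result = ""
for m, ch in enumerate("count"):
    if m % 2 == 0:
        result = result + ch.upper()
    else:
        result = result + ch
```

Uppercase even positions in 'count'
`result` takes the values: "" → "C" → "Co" → "CoU" → "CoUn" → "CoUnT"

Answer: "CoUnT"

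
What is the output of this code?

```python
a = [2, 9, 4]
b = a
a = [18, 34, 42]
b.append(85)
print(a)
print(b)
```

Key concept: rebinding vs mutation: a is rebound to a new list, b still points at the original.
Step by step:
`a = [2, 9, 4]` → a = [2, 9, 4]
`b = a` → b = [2, 9, 4] (same object as a)
`a = [18, 34, 42]` → a = [18, 34, 42]
`b.append(85)` → b = [2, 9, 4, 85]
`print(a)` → prints [18, 34, 42]
`print(b)` → prints [2, 9, 4, 85]

Answer:
[18, 34, 42]
[2, 9, 4, 85]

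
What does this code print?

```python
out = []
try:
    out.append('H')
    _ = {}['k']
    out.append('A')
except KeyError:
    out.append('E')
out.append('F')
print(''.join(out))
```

Execution trace: 'H' (try body) → 'E' (except KeyError) → 'F' (after the try/except). Output: HEF

Answer: HEF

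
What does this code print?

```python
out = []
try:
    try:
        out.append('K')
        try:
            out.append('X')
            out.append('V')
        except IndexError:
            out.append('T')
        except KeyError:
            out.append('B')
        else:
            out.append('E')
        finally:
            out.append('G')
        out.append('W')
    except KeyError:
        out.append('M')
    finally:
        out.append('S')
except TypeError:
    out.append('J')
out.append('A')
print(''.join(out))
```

Execution trace: 'K' (try body) → 'X' (inner try body) → 'V' (inner try body, no exception) → 'E' (inner else) → 'G' (inner finally) → 'W' (try body, no exception) → 'S' (finally) → 'A' (after the try/except). Output: KXVEGWSA

Answer: KXVEGWSA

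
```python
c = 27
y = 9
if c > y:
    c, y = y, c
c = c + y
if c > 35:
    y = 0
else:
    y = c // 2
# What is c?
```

Trace:
`c = 27` → c = 27
`y = 9` → y = 9
`if c > y: ...` → c > y is True → c = 9; y = 27
`c = c + y` → c = 36
`if c > 35: ...` → c > 35 is True → y = 0
So c = 36

Answer: 36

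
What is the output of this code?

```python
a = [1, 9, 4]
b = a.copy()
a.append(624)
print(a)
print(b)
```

Key concept: list.copy() creates independent copy.
Step by step:
`a = [1, 9, 4]` → a = [1, 9, 4]
`b = a.copy()` → b = [1, 9, 4]
`a.append(624)` → a = [1, 9, 4, 624]
`print(a)` → prints [1, 9, 4, 624]
`print(b)` → prints [1, 9, 4]

Answer:
[1, 9, 4, 624]
[1, 9, 4]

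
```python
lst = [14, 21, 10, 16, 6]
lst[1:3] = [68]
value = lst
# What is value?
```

Trace:
`lst = [14, 21, 10, 16, 6]` → lst = [14, 21, 10, 16, 6]
`lst[1:3] = [68]` → lst = [14, 68, 16, 6]
`value = lst` → value = [14, 68, 16, 6]
So value = [14, 68, 16, 6]

Answer: [14, 68, 16, 6]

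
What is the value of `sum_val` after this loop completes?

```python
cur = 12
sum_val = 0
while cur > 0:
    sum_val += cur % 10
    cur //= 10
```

Sum digits of 12
`sum_val` takes the values: 0 → 2 → 3

Answer: 3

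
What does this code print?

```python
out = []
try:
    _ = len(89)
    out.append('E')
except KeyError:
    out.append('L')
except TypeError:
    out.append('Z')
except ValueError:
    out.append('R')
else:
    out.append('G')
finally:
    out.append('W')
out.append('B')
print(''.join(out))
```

Execution trace: 'Z' (except TypeError) → 'W' (finally) → 'B' (after the try/except). Output: ZWB

Answer: ZWB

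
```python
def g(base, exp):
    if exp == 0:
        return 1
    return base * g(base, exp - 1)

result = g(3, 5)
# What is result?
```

g(3, 5) = 3 * 3 * 3 * 3 * 3 = 243

Answer: 243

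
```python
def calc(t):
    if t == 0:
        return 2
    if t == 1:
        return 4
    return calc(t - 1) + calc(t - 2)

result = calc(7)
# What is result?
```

Build up from base cases: calc(0)=2, calc(1)=4, calc(2)=6, calc(3)=10, calc(4)=16, calc(5)=26, calc(6)=42, ..., calc(7)=68

Answer: 68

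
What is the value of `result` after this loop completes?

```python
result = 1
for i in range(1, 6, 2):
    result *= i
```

Product of 1, 3, 5, ... up to 5
`result` takes the values: 1 → 3 → 15

Answer: 15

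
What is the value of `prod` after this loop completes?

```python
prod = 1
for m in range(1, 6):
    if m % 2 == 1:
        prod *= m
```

Product of odd numbers 1 to 5
`prod` takes the values: 1 → 3 → 15

Answer: 15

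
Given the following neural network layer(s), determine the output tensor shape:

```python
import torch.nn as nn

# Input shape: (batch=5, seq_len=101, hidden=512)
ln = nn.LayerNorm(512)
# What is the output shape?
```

Input: (5, 101, 512) -> Output: (5, 101, 512)

Answer: (5, 101, 512)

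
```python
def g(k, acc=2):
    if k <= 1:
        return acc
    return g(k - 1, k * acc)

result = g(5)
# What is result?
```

Accumulator trace (n, acc): (5, 2) -> (4, 10) -> (3, 40) -> (2, 120) -> (1, 240) -> return 240

Answer: 240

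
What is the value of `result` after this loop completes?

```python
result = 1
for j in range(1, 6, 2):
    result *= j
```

Product of 1, 3, 5, ... up to 5
`result` takes the values: 1 → 3 → 15

Answer: 15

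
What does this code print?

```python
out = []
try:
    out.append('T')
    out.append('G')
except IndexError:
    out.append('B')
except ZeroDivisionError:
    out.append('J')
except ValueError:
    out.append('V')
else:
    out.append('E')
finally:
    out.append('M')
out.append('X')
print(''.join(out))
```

Execution trace: 'T' (try body) → 'G' (try body, no exception) → 'E' (else) → 'M' (finally) → 'X' (after the try/except). Output: TGEMX

Answer: TGEMX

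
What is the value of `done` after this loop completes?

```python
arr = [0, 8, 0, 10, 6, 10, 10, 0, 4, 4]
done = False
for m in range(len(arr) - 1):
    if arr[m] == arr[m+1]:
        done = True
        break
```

Check consecutive duplicates in [0, 8, 0, 10, 6, 10, 10, 0, 4, 4]
`done` takes the values: False → True

Answer: True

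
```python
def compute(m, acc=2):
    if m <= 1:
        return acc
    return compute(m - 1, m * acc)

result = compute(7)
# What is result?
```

Accumulator trace (n, acc): (7, 2) -> (6, 14) -> (5, 84) -> (4, 420) -> (3, 1680) -> (2, 5040) -> (1, 10080) -> return 10080

Answer: 10080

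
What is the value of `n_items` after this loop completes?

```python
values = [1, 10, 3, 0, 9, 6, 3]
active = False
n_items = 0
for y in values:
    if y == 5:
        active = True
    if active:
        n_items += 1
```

Count elements after first 5 in [1, 10, 3, 0, 9, 6, 3]
`n_items` takes the values: 0

Answer: 0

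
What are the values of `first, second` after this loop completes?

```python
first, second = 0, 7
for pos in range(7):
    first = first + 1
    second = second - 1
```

first goes 0→7, second goes 7→0
`first, second` takes the values: (0, 7) → (1, 7) → (1, 6) → (2, 6) → (2, 5) → (3, 5) → (3, 4) → (4, 4) → (4, 3) → (5, 3) → (5, 2) → (6, 2) → (6, 1) → (7, 1) → (7, 0)

Answer: 7, 0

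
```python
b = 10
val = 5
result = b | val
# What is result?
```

Trace:
`b = 10` → b = 10
`val = 5` → val = 5
`result = b | val` → result = 15
So result = 15

Answer: 15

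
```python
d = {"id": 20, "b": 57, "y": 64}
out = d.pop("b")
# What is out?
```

Trace:
`d = {"id": 20, "b": 57, "y": 64}` → d = {'id': 20, 'b': 57, 'y': 64}
`out = d.pop("b")` → d = {'id': 20, 'y': 64}; out = 57
So out = 57

Answer: 57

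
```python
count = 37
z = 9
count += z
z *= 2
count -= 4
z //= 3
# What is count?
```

Trace:
`count = 37` → count = 37
`z = 9` → z = 9
`count += z` → count = 46
`z *= 2` → z = 18
`count -= 4` → count = 42
`z //= 3` → z = 6
So count = 42

Answer: 42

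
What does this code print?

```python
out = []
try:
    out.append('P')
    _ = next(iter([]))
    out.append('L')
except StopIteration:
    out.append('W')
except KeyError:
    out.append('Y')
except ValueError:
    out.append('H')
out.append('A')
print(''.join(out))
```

Execution trace: 'P' (try body) → 'W' (except StopIteration) → 'A' (after the try/except). Output: PWA

Answer: PWA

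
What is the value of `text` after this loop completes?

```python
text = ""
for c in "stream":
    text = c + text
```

Reverse 'stream'
`text` takes the values: "" → "s" → "ts" → "rts" → "erts" → "aerts" → "maerts"

Answer: "maerts"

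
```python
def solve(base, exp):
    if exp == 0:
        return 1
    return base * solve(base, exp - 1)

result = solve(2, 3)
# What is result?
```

solve(2, 3) = 2 * 2 * 2 = 8

Answer: 8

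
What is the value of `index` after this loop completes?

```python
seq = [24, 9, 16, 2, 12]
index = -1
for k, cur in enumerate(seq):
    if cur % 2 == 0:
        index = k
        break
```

First even number index in [24, 9, 16, 2, 12]
`index` takes the values: -1 → 0

Answer: 0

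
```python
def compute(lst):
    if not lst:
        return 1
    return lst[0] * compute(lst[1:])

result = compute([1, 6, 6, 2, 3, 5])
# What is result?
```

Product over [1, 6, 6, 2, 3, 5] = 1 * 6 * 6 * 2 * 3 * 5 = 1080

Answer: 1080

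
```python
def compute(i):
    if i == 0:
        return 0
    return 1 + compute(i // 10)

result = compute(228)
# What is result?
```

Count of digits of 228: 3

Answer: 3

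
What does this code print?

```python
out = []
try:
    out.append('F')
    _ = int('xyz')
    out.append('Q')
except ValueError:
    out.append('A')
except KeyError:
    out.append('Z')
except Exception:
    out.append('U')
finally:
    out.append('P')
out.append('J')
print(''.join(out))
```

Execution trace: 'F' (try body) → 'A' (except ValueError) → 'P' (finally) → 'J' (after the try/except). Output: FAPJ

Answer: FAPJ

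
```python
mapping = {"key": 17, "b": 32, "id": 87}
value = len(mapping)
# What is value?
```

Trace:
`mapping = {"key": 17, "b": 32, "id": 87}` → mapping = {'key': 17, 'b': 32, 'id': 87}
`value = len(mapping)` → value = 3
So value = 3

Answer: 3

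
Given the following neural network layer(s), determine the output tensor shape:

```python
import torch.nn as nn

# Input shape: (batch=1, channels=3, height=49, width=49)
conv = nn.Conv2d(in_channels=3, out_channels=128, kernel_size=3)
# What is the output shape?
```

Input: (1, 3, 49, 49) -> Output: (1, 128, 47, 47)

Answer: (1, 128, 47, 47)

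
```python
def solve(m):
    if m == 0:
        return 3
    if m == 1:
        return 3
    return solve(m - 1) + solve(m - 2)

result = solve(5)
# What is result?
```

Build up from base cases: solve(0)=3, solve(1)=3, solve(2)=6, solve(3)=9, solve(4)=15, solve(5)=24

Answer: 24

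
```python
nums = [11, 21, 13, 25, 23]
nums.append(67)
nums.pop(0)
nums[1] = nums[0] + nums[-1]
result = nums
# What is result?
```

Trace:
`nums = [11, 21, 13, 25, 23]` → nums = [11, 21, 13, 25, 23]
`nums.append(67)` → nums = [11, 21, 13, 25, 23, 67]
`nums.pop(0)` → nums = [21, 13, 25, 23, 67]
`nums[1] = nums[0] + nums[-1]` → nums = [21, 88, 25, 23, 67]
`result = nums` → result = [21, 88, 25, 23, 67]
So result = [21, 88, 25, 23, 67]

Answer: [21, 88, 25, 23, 67]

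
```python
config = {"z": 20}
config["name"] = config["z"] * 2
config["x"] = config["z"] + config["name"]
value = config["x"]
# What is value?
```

Trace:
`config = {"z": 20}` → config = {'z': 20}
`config["name"] = config["z"] * 2` → config = {'z': 20, 'name': 40}
`config["x"] = config["z"] + config["name"]` → config = {'z': 20, 'name': 40, 'x': 60}
`value = config["x"]` → value = 60
So value = 60

Answer: 60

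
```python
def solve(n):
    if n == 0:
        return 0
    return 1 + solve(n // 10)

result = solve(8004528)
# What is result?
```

Count of digits of 8004528: 7

Answer: 7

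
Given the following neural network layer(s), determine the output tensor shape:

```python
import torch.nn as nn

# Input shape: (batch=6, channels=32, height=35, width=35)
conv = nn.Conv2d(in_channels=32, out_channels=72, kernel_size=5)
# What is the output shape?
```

Input: (6, 32, 35, 35) -> Output: (6, 72, 31, 31)

Answer: (6, 72, 31, 31)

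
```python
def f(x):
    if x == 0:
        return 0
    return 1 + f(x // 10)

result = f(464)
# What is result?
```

Count of digits of 464: 3

Answer: 3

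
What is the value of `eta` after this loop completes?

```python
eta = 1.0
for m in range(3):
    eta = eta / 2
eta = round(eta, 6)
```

Halving LR 3 times: 1 / 2^3
`eta` takes the values: 1.0 → 0.5 → 0.25 → 0.125

Answer: 0.125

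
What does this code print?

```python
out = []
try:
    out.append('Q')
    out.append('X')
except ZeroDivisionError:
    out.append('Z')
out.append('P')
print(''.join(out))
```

Execution trace: 'Q' (try body) → 'X' (try body, no exception) → 'P' (after the try/except). Output: QXP

Answer: QXP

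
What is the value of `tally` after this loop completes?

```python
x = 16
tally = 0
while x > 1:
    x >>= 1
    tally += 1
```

Count right shifts until 1
`tally` takes the values: 0 → 1 → 2 → 3 → 4

Answer: 4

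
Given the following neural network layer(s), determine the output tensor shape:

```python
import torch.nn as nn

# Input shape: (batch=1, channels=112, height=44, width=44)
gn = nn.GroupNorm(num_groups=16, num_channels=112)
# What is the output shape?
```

Input: (1, 112, 44, 44) -> Output: (1, 112, 44, 44)

Answer: (1, 112, 44, 44)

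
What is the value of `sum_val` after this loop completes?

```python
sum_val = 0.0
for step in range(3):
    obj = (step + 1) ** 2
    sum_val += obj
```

Sum of squared losses 1² + 2² + ... + 3²
`sum_val` takes the values: 0.0 → 1.0 → 5.0 → 14.0

Answer: 14.0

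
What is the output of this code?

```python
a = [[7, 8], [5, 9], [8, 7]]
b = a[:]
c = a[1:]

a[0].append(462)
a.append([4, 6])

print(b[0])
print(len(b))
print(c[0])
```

Key concept: slice with nested mutation.
Step by step:
`a = [[7, 8], [5, 9], [8, 7]]` → a = [[7, 8], [5, 9], [8, 7]]
`b = a[:]` → b = [[7, 8], [5, 9], [8, 7]]
`c = a[1:]` → c = [[5, 9], [8, 7]]
`a[0].append(462)` → a = [[7, 8, 462], [5, 9], [8, 7]]; b = [[7, 8, 462], [5, 9], [8, 7]]
`a.append([4, 6])` → a = [[7, 8, 462], [5, 9], [8, 7], [4, 6]]
`print(b[0])` → prints [7, 8, 462]
`print(len(b))` → prints 3
`print(c[0])` → prints [5, 9]

Answer:
[7, 8, 462]
3
[5, 9]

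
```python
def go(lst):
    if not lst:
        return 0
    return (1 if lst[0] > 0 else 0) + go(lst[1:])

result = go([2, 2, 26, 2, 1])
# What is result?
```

Count of positive elements in [2, 2, 26, 2, 1] = 5

Answer: 5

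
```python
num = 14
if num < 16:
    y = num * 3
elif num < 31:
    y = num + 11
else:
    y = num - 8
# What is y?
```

Trace:
`num = 14` → num = 14
`if num < 16: ...` → num < 16 is True → y = 42
So y = 42

Answer: 42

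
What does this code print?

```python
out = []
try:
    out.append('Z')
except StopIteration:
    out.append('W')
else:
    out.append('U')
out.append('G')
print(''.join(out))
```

Execution trace: 'Z' (try body, no exception) → 'U' (else) → 'G' (after the try/except). Output: ZUG

Answer: ZUG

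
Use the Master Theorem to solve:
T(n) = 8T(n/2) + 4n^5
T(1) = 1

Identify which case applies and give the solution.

a=8, b=2, f(n)=4n^5. log_2(8) = 3. Since c=5 > 3 and the regularity condition holds (8(n/2)^5 = (8/2^5)n^5 with 8/2^5 < 1), Case 3 applies: T(n) = Θ(f(n)) = O(n^5).

Answer: O(n^5) - Case 3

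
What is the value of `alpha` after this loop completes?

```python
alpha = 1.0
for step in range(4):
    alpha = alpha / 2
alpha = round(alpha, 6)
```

Halving LR 4 times: 1 / 2^4
`alpha` takes the values: 1.0 → 0.5 → 0.25 → 0.125 → 0.0625

Answer: 0.0625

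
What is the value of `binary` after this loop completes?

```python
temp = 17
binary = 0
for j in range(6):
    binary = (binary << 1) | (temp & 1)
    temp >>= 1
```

Reverse lowest 6 bits of 17
`binary` takes the values: 0 → 1 → 2 → 4 → 8 → 17 → 34

Answer: 34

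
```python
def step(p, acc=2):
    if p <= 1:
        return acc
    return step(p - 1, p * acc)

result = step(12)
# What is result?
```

Accumulator trace (n, acc): (12, 2) -> (11, 24) -> (10, 264) -> (9, 2640) -> (8, 23760) -> (7, 190080) -> (6, 1330560) -> (5, 7983360) -> (4, 39916800) -> (3, 159667200) -> (2, 479001600) -> (1, 958003200) -> return 958003200

Answer: 958003200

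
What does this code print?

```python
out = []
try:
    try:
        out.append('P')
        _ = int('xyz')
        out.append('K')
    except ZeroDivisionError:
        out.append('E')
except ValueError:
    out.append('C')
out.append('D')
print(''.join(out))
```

Execution trace: 'P' (try body) → 'C' (outer except ValueError) → 'D' (after the try/except). Output: PCD

Answer: PCD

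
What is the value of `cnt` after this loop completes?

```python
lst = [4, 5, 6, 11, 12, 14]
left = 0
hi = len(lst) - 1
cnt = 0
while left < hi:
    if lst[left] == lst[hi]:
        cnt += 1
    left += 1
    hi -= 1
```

Count matching pairs from ends
`cnt` takes the values: 0

Answer: 0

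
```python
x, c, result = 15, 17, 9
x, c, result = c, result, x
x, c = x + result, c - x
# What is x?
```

Trace:
`x, c, result = 15, 17, 9` → x = 15; c = 17; result = 9
`x, c, result = c, result, x` → x = 17; c = 9; result = 15
`x, c = x + result, c - x` → x = 32; c = -8
So x = 32

Answer: 32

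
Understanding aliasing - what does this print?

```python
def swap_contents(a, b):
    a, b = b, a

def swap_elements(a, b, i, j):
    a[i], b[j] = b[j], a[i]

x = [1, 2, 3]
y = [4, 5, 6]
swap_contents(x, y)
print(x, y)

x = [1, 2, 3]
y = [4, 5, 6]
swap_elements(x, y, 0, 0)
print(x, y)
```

Key concept: parameter rebinding vs mutation.
Step by step:
`x = [1, 2, 3]` → x = [1, 2, 3]
`y = [4, 5, 6]` → y = [4, 5, 6]
`swap_contents(x, y)` → no visible change to tracked variables
`print(x, y)` → prints [1, 2, 3] [4, 5, 6]
`x = [1, 2, 3]` → x = [1, 2, 3]
`y = [4, 5, 6]` → y = [4, 5, 6]
`swap_elements(x, y, 0, 0)` → x = [4, 2, 3]; y = [1, 5, 6]
`print(x, y)` → prints [4, 2, 3] [1, 5, 6]

Answer:
[1, 2, 3] [4, 5, 6]
[4, 2, 3] [1, 5, 6]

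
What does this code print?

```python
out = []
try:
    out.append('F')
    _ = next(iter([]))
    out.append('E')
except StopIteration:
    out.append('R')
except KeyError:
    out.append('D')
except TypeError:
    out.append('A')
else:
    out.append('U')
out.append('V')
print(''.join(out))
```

Execution trace: 'F' (try body) → 'R' (except StopIteration) → 'V' (after the try/except). Output: FRV

Answer: FRV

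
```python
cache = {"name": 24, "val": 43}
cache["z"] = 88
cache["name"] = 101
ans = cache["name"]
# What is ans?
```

Trace:
`cache = {"name": 24, "val": 43}` → cache = {'name': 24, 'val': 43}
`cache["z"] = 88` → cache = {'name': 24, 'val': 43, 'z': 88}
`cache["name"] = 101` → cache = {'name': 101, 'val': 43, 'z': 88}
`ans = cache["name"]` → ans = 101
So ans = 101

Answer: 101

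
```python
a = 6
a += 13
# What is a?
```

Trace:
`a = 6` → a = 6
`a += 13` → a = 19
So a = 19

Answer: 19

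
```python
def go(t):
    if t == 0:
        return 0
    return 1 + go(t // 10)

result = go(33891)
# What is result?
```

Count of digits of 33891: 5

Answer: 5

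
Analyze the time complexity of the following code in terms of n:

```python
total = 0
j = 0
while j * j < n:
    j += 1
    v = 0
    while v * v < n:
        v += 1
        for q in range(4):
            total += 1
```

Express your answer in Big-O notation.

Each loop level contributes: √n × √n × 1. Multiplying the contributions gives O(n).

Answer: O(n)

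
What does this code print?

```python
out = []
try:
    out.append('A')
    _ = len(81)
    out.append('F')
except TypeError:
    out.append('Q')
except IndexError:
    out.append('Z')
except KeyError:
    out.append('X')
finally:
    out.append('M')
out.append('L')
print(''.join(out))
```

Execution trace: 'A' (try body) → 'Q' (except TypeError) → 'M' (finally) → 'L' (after the try/except). Output: AQML

Answer: AQML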